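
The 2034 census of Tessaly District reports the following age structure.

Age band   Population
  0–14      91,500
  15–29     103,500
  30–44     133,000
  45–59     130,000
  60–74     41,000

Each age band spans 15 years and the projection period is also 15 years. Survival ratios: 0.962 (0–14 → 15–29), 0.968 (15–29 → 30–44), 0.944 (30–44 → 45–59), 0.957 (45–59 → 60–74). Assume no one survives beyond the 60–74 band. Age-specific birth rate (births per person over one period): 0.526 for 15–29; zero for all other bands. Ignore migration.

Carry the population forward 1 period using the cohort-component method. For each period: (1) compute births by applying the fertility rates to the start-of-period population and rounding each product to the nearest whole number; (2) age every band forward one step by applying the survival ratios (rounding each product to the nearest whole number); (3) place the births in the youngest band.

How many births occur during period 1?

[period 1]
Births: 103500 × 0.526 = 54441
15–29: 91500 × 0.962 = 88023
30–44: 103500 × 0.968 = 100188
45–59: 133000 × 0.944 = 125552
60–74: 130000 × 0.957 = 124410
Giving 54441 / 88023 / 100188 / 125552 / 124410.

54441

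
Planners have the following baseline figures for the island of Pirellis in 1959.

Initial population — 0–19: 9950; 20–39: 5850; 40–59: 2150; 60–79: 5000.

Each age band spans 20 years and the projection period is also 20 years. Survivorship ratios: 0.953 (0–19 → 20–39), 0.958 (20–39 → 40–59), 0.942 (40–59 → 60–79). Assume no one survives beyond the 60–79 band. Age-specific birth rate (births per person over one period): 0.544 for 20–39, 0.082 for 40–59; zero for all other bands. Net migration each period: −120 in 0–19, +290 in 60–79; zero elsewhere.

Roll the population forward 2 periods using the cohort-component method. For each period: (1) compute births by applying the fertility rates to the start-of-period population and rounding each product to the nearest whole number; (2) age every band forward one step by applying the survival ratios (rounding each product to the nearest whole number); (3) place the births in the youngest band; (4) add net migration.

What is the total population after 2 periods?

23237

— Period 1 —
Births: 5850 × 0.544 = 3182 ; 2150 × 0.082 = 176 → 3358
20–39: 9950 × 0.953 = 9482
40–59: 5850 × 0.958 = 5604
60–79: 2150 × 0.942 = 2025
Net migration: 0–19 − 120 → 3238; 60–79 + 290 → 2315
End of period: [3238, 9482, 5604, 2315]
— Period 2 —
Births: 9482 × 0.544 = 5158 ; 5604 × 0.082 = 460 → 5618
20–39: 3238 × 0.953 = 3086
40–59: 9482 × 0.958 = 9084
60–79: 5604 × 0.942 = 5279
Net migration: 0–19 − 120 → 5498; 60–79 + 290 → 5569
End of period: [5498, 3086, 9084, 5569]
Total after period 2: 5498 + 3086 + 9084 + 5569 = 23237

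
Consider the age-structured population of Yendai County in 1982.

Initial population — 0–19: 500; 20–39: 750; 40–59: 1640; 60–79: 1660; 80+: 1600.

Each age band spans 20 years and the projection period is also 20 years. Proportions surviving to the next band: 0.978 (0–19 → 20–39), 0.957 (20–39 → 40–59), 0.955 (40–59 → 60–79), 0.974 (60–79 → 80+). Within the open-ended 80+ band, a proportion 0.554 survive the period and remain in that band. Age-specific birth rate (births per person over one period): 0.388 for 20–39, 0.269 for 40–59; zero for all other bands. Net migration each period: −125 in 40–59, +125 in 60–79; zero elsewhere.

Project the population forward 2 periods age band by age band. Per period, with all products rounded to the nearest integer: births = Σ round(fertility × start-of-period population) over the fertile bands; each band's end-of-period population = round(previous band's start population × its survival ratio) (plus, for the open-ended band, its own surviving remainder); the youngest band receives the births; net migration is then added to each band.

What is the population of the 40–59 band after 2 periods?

(Bands numbered youngest = 1 to oldest = 5.)
After projecting period 1:
Births: 750 * 0.388 = 291, 1640 * 0.269 = 441 → total 732
Band 2: 500 * 0.978 = 489
Band 3: 750 * 0.957 = 718
Band 4: 1640 * 0.955 = 1566
Band 5: 1660 * 0.974 + 1600 * 0.554 = 1617 + 886 = 2503
Net migration: Band 3 − 125 → 593; Band 4 + 125 → 1691
Population now: 0–19=732, 20–39=489, 40–59=593, 60–79=1691, 80+=2503
After projecting period 2:
Births: 489 * 0.388 = 190, 593 * 0.269 = 160 → total 350
Band 2: 732 * 0.978 = 716
Band 3: 489 * 0.957 = 468
Band 4: 593 * 0.955 = 566
Band 5: 1691 * 0.974 + 2503 * 0.554 = 1647 + 1387 = 3034
Net migration: Band 3 − 125 → 343; Band 4 + 125 → 691
Population now: 0–19=350, 20–39=716, 40–59=343, 60–79=691, 80+=3034

343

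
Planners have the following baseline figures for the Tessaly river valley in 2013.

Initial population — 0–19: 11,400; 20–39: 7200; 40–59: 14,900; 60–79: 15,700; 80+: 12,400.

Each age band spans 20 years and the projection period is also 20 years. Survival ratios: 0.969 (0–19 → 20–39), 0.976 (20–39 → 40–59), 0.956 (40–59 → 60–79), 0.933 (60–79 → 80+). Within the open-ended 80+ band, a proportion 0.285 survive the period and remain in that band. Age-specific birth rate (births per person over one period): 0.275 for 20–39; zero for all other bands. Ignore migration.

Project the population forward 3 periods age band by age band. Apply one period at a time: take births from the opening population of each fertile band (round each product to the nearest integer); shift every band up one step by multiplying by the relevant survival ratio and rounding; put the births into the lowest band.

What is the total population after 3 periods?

27186

Let group 1 be 0–19 through group 5 = 80+.
[period 1]
Births: 7200 * 0.275 = 1980
Group 2: 11400 * 0.969 = 11047
Group 3: 7200 * 0.976 = 7027
Group 4: 14900 * 0.956 = 14244
Group 5: 15700 * 0.933 + 12400 * 0.285 = 14648 + 3534 = 18182
→ [1980, 11047, 7027, 14244, 18182]
[period 2]
Births: 11047 * 0.275 = 3038
Group 2: 1980 * 0.969 = 1919
Group 3: 11047 * 0.976 = 10782
Group 4: 7027 * 0.956 = 6718
Group 5: 14244 * 0.933 + 18182 * 0.285 = 13290 + 5182 = 18472
→ [3038, 1919, 10782, 6718, 18472]
[period 3]
Births: 1919 * 0.275 = 528
Group 2: 3038 * 0.969 = 2944
Group 3: 1919 * 0.976 = 1873
Group 4: 10782 * 0.956 = 10308
Group 5: 6718 * 0.933 + 18472 * 0.285 = 6268 + 5265 = 11533
→ [528, 2944, 1873, 10308, 11533]
Total after period 3: 528 + 2944 + 1873 + 10308 + 11533 = 27186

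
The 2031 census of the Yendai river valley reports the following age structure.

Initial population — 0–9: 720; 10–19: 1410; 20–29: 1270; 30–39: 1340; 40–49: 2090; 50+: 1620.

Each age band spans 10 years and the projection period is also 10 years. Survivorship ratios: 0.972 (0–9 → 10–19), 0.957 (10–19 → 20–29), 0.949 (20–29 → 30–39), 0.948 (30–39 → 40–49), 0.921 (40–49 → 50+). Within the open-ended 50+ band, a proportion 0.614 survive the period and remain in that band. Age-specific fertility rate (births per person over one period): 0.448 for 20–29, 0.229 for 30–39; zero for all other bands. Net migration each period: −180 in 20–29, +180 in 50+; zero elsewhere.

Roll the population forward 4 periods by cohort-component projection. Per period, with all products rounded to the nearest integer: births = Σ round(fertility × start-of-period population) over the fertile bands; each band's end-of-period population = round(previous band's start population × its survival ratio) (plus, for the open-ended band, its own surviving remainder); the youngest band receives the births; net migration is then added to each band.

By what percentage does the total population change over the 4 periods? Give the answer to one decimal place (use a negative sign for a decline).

-33.8

After projecting period 1:
Births: 1270 * 0.448 = 569  |  1340 * 0.229 = 307 → 876
10–19: 720 * 0.972 = 700
20–29: 1410 * 0.957 = 1349
30–39: 1270 * 0.949 = 1205
40–49: 1340 * 0.948 = 1270
50+: 2090 * 0.921 + 1620 * 0.614 = 1925 + 995 = 2920
Net migration: 20–29 − 180 → 1169; 50+ + 180 → 3100
Population now: 0–9=876, 10–19=700, 20–29=1169, 30–39=1205, 40–49=1270, 50+=3100
After projecting period 2:
Births: 1169 * 0.448 = 524  |  1205 * 0.229 = 276 → 800
10–19: 876 * 0.972 = 851
20–29: 700 * 0.957 = 670
30–39: 1169 * 0.949 = 1109
40–49: 1205 * 0.948 = 1142
50+: 1270 * 0.921 + 3100 * 0.614 = 1170 + 1903 = 3073
Net migration: 20–29 − 180 → 490; 50+ + 180 → 3253
Population now: 0–9=800, 10–19=851, 20–29=490, 30–39=1109, 40–49=1142, 50+=3253
After projecting period 3:
Births: 490 * 0.448 = 220  |  1109 * 0.229 = 254 → 474
10–19: 800 * 0.972 = 778
20–29: 851 * 0.957 = 814
30–39: 490 * 0.949 = 465
40–49: 1109 * 0.948 = 1051
50+: 1142 * 0.921 + 3253 * 0.614 = 1052 + 1997 = 3049
Net migration: 20–29 − 180 → 634; 50+ + 180 → 3229
Population now: 0–9=474, 10–19=778, 20–29=634, 30–39=465, 40–49=1051, 50+=3229
After projecting period 4:
Births: 634 * 0.448 = 284  |  465 * 0.229 = 106 → 390
10–19: 474 * 0.972 = 461
20–29: 778 * 0.957 = 745
30–39: 634 * 0.949 = 602
40–49: 465 * 0.948 = 441
50+: 1051 * 0.921 + 3229 * 0.614 = 968 + 1983 = 2951
Net migration: 20–29 − 180 → 565; 50+ + 180 → 3131
Population now: 0–9=390, 10–19=461, 20–29=565, 30–39=602, 40–49=441, 50+=3131
Total: 8450 → 5590; change = -2860; percentage change = -33.8%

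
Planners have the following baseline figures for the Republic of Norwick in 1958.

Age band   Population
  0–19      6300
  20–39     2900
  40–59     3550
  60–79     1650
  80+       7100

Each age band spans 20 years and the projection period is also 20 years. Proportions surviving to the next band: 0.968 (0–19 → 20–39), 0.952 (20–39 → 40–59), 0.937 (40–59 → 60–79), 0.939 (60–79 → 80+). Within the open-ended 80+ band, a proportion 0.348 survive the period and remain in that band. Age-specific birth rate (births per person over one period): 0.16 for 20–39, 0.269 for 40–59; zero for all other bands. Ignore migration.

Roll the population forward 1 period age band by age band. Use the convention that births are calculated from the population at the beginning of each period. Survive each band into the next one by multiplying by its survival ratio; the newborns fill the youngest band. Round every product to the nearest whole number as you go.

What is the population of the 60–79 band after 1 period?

Period 1:
Births: 2900 × 0.16 = 464  |  3550 × 0.269 = 955 ⇒ total 1419
20–39: 6300 × 0.968 = 6098
40–59: 2900 × 0.952 = 2761
60–79: 3550 × 0.937 = 3326
80+: 1650 × 0.939 + 7100 × 0.348 = 1549 + 2471 = 4020
Giving 1419 / 6098 / 2761 / 3326 / 4020.

3326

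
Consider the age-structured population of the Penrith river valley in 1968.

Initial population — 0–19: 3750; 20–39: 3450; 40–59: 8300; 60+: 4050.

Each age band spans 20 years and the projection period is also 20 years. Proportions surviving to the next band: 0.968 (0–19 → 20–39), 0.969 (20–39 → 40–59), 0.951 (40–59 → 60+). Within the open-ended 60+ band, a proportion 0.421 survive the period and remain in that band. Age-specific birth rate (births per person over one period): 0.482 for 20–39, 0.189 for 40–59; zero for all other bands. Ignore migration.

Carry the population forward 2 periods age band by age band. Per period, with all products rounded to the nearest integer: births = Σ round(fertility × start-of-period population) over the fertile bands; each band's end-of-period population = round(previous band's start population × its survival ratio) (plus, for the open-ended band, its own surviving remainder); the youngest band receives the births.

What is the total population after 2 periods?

Numbering the bands 1..4 from youngest to oldest:
Period 1.
Births: 3450 * 0.482 = 1663  |  8300 * 0.189 = 1569 → 3232
Band 2: 3750 * 0.968 = 3630
Band 3: 3450 * 0.969 = 3343
Band 4: 8300 * 0.951 + 4050 * 0.421 = 7893 + 1705 = 9598
Population now: 0–19=3232, 20–39=3630, 40–59=3343, 60+=9598
Period 2.
Births: 3630 * 0.482 = 1750  |  3343 * 0.189 = 632 → 2382
Band 2: 3232 * 0.968 = 3129
Band 3: 3630 * 0.969 = 3517
Band 4: 3343 * 0.951 + 9598 * 0.421 = 3179 + 4041 = 7220
Population now: 0–19=2382, 20–39=3129, 40–59=3517, 60+=7220
Total after period 2: 2382 + 3129 + 3517 + 7220 = 16248

16248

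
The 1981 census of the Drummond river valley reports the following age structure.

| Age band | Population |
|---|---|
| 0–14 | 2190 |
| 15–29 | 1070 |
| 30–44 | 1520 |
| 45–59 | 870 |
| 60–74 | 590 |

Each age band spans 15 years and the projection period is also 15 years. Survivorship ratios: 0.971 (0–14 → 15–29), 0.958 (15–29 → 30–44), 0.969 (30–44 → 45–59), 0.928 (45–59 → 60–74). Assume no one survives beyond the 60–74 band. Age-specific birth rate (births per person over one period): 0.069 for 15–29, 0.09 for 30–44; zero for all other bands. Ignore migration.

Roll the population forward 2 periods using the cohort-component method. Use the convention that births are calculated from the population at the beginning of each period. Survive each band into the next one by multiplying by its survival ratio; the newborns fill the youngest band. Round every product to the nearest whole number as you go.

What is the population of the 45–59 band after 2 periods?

After projecting period 1:
Births: 1070 × 0.069 = 74 ; 1520 × 0.09 = 137 → total 211
15–29: 2190 × 0.971 = 2126
30–44: 1070 × 0.958 = 1025
45–59: 1520 × 0.969 = 1473
60–74: 870 × 0.928 = 807
End of period: [211, 2126, 1025, 1473, 807]
After projecting period 2:
Births: 2126 × 0.069 = 147 ; 1025 × 0.09 = 92 → total 239
15–29: 211 × 0.971 = 205
30–44: 2126 × 0.958 = 2037
45–59: 1025 × 0.969 = 993
60–74: 1473 × 0.928 = 1367
End of period: [239, 205, 2037, 993, 1367]

993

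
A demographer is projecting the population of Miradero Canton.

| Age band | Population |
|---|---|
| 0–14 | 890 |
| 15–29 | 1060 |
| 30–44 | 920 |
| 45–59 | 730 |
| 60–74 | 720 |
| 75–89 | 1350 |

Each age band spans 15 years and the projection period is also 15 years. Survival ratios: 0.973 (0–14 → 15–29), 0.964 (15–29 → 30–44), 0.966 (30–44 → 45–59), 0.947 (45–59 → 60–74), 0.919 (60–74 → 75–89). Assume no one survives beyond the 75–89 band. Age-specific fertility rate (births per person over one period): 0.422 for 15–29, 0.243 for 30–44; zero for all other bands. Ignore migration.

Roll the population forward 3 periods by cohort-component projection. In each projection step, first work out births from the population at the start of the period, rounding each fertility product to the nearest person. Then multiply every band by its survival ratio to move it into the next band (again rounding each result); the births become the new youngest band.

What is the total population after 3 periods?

After projecting period 1:
Births: 1060 × 0.422 = 447  |  920 × 0.243 = 224 — total 671
15–29: 890 × 0.973 = 866
30–44: 1060 × 0.964 = 1022
45–59: 920 × 0.966 = 889
60–74: 730 × 0.947 = 691
75–89: 720 × 0.919 = 662
Population now: 0–14=671, 15–29=866, 30–44=1022, 45–59=889, 60–74=691, 75–89=662
After projecting period 2:
Births: 866 × 0.422 = 365  |  1022 × 0.243 = 248 — total 613
15–29: 671 × 0.973 = 653
30–44: 866 × 0.964 = 835
45–59: 1022 × 0.966 = 987
60–74: 889 × 0.947 = 842
75–89: 691 × 0.919 = 635
Population now: 0–14=613, 15–29=653, 30–44=835, 45–59=987, 60–74=842, 75–89=635
After projecting period 3:
Births: 653 × 0.422 = 276  |  835 × 0.243 = 203 — total 479
15–29: 613 × 0.973 = 596
30–44: 653 × 0.964 = 629
45–59: 835 × 0.966 = 807
60–74: 987 × 0.947 = 935
75–89: 842 × 0.919 = 774
Population now: 0–14=479, 15–29=596, 30–44=629, 45–59=807, 60–74=935, 75–89=774
Total after period 3: 479 + 596 + 629 + 807 + 935 + 774 = 4220

4220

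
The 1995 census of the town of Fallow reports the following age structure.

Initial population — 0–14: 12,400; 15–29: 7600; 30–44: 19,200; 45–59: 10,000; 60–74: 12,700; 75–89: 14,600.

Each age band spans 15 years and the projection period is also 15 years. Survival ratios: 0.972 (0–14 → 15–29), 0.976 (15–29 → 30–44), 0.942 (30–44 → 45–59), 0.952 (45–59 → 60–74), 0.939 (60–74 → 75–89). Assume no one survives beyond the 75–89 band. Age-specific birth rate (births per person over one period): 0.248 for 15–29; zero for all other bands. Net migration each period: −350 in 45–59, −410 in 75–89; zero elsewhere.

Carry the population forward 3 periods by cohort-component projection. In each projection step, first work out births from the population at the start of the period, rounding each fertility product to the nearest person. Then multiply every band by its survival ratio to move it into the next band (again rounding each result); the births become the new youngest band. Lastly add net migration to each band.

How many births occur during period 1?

Call the bands 1 to 6, youngest first.
[period 1]
Births: 7600 × 0.248 = 1885
Band 2: 12400 × 0.972 = 12053
Band 3: 7600 × 0.976 = 7418
Band 4: 19200 × 0.942 = 18086
Band 5: 10000 × 0.952 = 9520
Band 6: 12700 × 0.939 = 11925
Net migration: Band 4 − 350 → 17736; Band 6 − 410 → 11515
→ [1885, 12053, 7418, 17736, 9520, 11515]

1885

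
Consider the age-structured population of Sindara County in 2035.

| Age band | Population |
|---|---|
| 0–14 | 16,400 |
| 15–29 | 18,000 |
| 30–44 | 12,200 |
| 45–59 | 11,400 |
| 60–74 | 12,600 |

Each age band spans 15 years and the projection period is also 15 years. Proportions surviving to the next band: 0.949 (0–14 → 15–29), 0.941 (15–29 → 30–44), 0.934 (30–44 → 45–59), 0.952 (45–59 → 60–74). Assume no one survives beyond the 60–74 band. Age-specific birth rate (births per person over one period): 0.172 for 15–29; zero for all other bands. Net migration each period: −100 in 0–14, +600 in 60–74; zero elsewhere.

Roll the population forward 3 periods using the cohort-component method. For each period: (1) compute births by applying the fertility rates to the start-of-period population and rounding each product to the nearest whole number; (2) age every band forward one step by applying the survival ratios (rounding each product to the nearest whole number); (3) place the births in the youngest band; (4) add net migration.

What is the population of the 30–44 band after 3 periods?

[period 1]
Births: 18000 × 0.172 = 3096
15–29: 16400 × 0.949 = 15564
30–44: 18000 × 0.941 = 16938
45–59: 12200 × 0.934 = 11395
60–74: 11400 × 0.952 = 10853
Net migration: 0–14 − 100 → 2996; 60–74 + 600 → 11453
Population now: 0–14=2996, 15–29=15564, 30–44=16938, 45–59=11395, 60–74=11453
[period 2]
Births: 15564 × 0.172 = 2677
15–29: 2996 × 0.949 = 2843
30–44: 15564 × 0.941 = 14646
45–59: 16938 × 0.934 = 15820
60–74: 11395 × 0.952 = 10848
Net migration: 0–14 − 100 → 2577; 60–74 + 600 → 11448
Population now: 0–14=2577, 15–29=2843, 30–44=14646, 45–59=15820, 60–74=11448
[period 3]
Births: 2843 × 0.172 = 489
15–29: 2577 × 0.949 = 2446
30–44: 2843 × 0.941 = 2675
45–59: 14646 × 0.934 = 13679
60–74: 15820 × 0.952 = 15061
Net migration: 0–14 − 100 → 389; 60–74 + 600 → 15661
Population now: 0–14=389, 15–29=2446, 30–44=2675, 45–59=13679, 60–74=15661

2675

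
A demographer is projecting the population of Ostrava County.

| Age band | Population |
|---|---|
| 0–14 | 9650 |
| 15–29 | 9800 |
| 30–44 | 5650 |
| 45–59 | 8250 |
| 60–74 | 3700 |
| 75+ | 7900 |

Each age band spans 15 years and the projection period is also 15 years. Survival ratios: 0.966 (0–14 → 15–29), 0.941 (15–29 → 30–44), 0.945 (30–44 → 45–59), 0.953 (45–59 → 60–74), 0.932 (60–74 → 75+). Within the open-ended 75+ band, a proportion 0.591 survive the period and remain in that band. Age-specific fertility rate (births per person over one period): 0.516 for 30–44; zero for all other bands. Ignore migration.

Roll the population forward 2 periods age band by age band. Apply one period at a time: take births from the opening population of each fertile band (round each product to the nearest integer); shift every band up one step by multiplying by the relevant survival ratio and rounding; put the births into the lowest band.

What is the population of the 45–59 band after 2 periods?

8715

Period 1.
Births: 5650 × 0.516 = 2915
15–29: 9650 × 0.966 = 9322
30–44: 9800 × 0.941 = 9222
45–59: 5650 × 0.945 = 5339
60–74: 8250 × 0.953 = 7862
75+: 3700 × 0.932 + 7900 × 0.591 = 3448 + 4669 = 8117
Population now: 0–14=2915, 15–29=9322, 30–44=9222, 45–59=5339, 60–74=7862, 75+=8117
Period 2.
Births: 9222 × 0.516 = 4759
15–29: 2915 × 0.966 = 2816
30–44: 9322 × 0.941 = 8772
45–59: 9222 × 0.945 = 8715
60–74: 5339 × 0.953 = 5088
75+: 7862 × 0.932 + 8117 × 0.591 = 7327 + 4797 = 12124
Population now: 0–14=4759, 15–29=2816, 30–44=8772, 45–59=8715, 60–74=5088, 75+=12124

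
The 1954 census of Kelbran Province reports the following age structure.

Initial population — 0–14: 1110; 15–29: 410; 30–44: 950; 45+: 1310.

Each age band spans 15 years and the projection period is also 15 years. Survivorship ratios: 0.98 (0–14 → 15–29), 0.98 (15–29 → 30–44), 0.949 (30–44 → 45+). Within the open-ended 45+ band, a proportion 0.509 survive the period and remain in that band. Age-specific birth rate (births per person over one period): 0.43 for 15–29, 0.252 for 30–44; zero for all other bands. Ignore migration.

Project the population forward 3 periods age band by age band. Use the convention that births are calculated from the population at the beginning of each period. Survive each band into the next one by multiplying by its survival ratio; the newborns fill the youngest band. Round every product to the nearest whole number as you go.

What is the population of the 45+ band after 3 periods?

1613

Numbering the bands 1..4 from youngest to oldest:
[period 1]
Births: 410 × 0.43 = 176, 950 × 0.252 = 239 ⇒ total 415
Band 2: 1110 × 0.98 = 1088
Band 3: 410 × 0.98 = 402
Band 4: 950 × 0.949 + 1310 × 0.509 = 902 + 667 = 1569
Population now: 0–14=415, 15–29=1088, 30–44=402, 45+=1569
[period 2]
Births: 1088 × 0.43 = 468, 402 × 0.252 = 101 ⇒ total 569
Band 2: 415 × 0.98 = 407
Band 3: 1088 × 0.98 = 1066
Band 4: 402 × 0.949 + 1569 × 0.509 = 381 + 799 = 1180
Population now: 0–14=569, 15–29=407, 30–44=1066, 45+=1180
[period 3]
Births: 407 × 0.43 = 175, 1066 × 0.252 = 269 ⇒ total 444
Band 2: 569 × 0.98 = 558
Band 3: 407 × 0.98 = 399
Band 4: 1066 × 0.949 + 1180 × 0.509 = 1012 + 601 = 1613
Population now: 0–14=444, 15–29=558, 30–44=399, 45+=1613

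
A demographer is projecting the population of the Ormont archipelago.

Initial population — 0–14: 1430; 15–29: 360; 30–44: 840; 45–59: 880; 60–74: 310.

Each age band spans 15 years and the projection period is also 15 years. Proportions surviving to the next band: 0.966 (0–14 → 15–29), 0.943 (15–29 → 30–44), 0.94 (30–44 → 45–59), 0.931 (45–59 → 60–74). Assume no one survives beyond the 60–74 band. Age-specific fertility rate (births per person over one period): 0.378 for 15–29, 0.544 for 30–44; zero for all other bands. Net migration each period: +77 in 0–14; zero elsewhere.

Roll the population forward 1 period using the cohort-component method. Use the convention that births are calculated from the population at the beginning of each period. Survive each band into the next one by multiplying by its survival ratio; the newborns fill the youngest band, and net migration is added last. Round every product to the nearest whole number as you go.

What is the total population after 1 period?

3999

Period 1.
Births: 360 * 0.378 = 136, 840 * 0.544 = 457 → total 593
15–29: 1430 * 0.966 = 1381
30–44: 360 * 0.943 = 339
45–59: 840 * 0.94 = 790
60–74: 880 * 0.931 = 819
Net migration: 0–14 + 77 → 670
→ [670, 1381, 339, 790, 819]
Total after period 1: 670 + 1381 + 339 + 790 + 819 = 3999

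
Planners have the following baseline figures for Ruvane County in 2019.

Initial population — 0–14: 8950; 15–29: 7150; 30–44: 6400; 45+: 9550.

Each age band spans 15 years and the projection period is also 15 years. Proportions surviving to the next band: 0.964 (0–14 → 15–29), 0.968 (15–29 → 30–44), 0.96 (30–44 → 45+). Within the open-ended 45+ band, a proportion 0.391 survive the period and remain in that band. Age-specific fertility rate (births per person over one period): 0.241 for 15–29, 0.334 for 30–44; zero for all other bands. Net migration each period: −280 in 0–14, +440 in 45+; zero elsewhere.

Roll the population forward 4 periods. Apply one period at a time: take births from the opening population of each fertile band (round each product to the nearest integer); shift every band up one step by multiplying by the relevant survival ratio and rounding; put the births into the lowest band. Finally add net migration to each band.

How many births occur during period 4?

Let group 1 be 0–14 through group 4 = 45+.
Period 1.
Births: 7150 × 0.241 = 1723 ; 6400 × 0.334 = 2138 → total 3861
Group 2: 8950 × 0.964 = 8628
Group 3: 7150 × 0.968 = 6921
Group 4: 6400 × 0.96 + 9550 × 0.391 = 6144 + 3734 = 9878
Net migration: Group 1 − 280 → 3581; Group 4 + 440 → 10318
Population now: 0–14=3581, 15–29=8628, 30–44=6921, 45+=10318
Period 2.
Births: 8628 × 0.241 = 2079 ; 6921 × 0.334 = 2312 → total 4391
Group 2: 3581 × 0.964 = 3452
Group 3: 8628 × 0.968 = 8352
Group 4: 6921 × 0.96 + 10318 × 0.391 = 6644 + 4034 = 10678
Net migration: Group 1 − 280 → 4111; Group 4 + 440 → 11118
Population now: 0–14=4111, 15–29=3452, 30–44=8352, 45+=11118
Period 3.
Births: 3452 × 0.241 = 832 ; 8352 × 0.334 = 2790 → total 3622
Group 2: 4111 × 0.964 = 3963
Group 3: 3452 × 0.968 = 3342
Group 4: 8352 × 0.96 + 11118 × 0.391 = 8018 + 4347 = 12365
Net migration: Group 1 − 280 → 3342; Group 4 + 440 → 12805
Population now: 0–14=3342, 15–29=3963, 30–44=3342, 45+=12805
Period 4.
Births: 3963 × 0.241 = 955 ; 3342 × 0.334 = 1116 → total 2071
Group 2: 3342 × 0.964 = 3222
Group 3: 3963 × 0.968 = 3836
Group 4: 3342 × 0.96 + 12805 × 0.391 = 3208 + 5007 = 8215
Net migration: Group 1 − 280 → 1791; Group 4 + 440 → 8655
Population now: 0–14=1791, 15–29=3222, 30–44=3836, 45+=8655

2071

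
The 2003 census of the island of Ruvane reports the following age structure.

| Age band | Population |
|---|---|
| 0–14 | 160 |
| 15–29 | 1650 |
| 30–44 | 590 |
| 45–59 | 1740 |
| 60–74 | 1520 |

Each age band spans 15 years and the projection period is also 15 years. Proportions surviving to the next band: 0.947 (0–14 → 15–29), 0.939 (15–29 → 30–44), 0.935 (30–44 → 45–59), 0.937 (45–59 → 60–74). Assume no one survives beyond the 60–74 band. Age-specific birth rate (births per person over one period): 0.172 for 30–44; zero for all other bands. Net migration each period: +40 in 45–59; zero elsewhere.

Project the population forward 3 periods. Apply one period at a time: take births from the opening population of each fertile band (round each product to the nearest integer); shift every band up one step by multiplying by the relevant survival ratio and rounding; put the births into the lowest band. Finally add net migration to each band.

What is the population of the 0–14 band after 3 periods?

Period 1.
Births: 590 × 0.172 = 101
15–29: 160 × 0.947 = 152
30–44: 1650 × 0.939 = 1549
45–59: 590 × 0.935 = 552
60–74: 1740 × 0.937 = 1630
Net migration: 45–59 + 40 → 592
Giving 101 / 152 / 1549 / 592 / 1630.
Period 2.
Births: 1549 × 0.172 = 266
15–29: 101 × 0.947 = 96
30–44: 152 × 0.939 = 143
45–59: 1549 × 0.935 = 1448
60–74: 592 × 0.937 = 555
Net migration: 45–59 + 40 → 1488
Giving 266 / 96 / 143 / 1488 / 555.
Period 3.
Births: 143 × 0.172 = 25
15–29: 266 × 0.947 = 252
30–44: 96 × 0.939 = 90
45–59: 143 × 0.935 = 134
60–74: 1488 × 0.937 = 1394
Net migration: 45–59 + 40 → 174
Giving 25 / 252 / 90 / 174 / 1394.

25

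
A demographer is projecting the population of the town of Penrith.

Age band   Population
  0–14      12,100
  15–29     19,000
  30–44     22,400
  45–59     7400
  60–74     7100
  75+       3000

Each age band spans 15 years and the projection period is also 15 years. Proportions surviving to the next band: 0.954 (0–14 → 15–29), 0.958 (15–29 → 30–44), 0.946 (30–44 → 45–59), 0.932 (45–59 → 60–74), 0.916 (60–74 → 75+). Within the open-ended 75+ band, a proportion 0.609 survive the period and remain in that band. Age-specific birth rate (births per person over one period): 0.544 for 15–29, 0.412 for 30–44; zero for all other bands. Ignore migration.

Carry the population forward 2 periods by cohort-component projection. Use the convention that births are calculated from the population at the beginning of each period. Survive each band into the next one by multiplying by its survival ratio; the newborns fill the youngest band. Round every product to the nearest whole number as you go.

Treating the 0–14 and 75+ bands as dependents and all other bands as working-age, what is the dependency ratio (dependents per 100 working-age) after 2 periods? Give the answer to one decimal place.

37.7

Numbering the groups 1..6 from youngest to oldest:
Period 1.
Births: 19000 × 0.544 = 10336 ; 22400 × 0.412 = 9229 → 19565
Group 2: 12100 × 0.954 = 11543
Group 3: 19000 × 0.958 = 18202
Group 4: 22400 × 0.946 = 21190
Group 5: 7400 × 0.932 = 6897
Group 6: 7100 × 0.916 + 3000 × 0.609 = 6504 + 1827 = 8331
Giving 19565 / 11543 / 18202 / 21190 / 6897 / 8331.
Period 2.
Births: 11543 × 0.544 = 6279 ; 18202 × 0.412 = 7499 → 13778
Group 2: 19565 × 0.954 = 18665
Group 3: 11543 × 0.958 = 11058
Group 4: 18202 × 0.946 = 17219
Group 5: 21190 × 0.932 = 19749
Group 6: 6897 × 0.916 + 8331 × 0.609 = 6318 + 5074 = 11392
Giving 13778 / 18665 / 11058 / 17219 / 19749 / 11392.
Dependents (band 0–14 + band 75+) = 13778 + 11392 = 25170; working-age = 66691; ratio = 25170/66691 × 100 = 37.7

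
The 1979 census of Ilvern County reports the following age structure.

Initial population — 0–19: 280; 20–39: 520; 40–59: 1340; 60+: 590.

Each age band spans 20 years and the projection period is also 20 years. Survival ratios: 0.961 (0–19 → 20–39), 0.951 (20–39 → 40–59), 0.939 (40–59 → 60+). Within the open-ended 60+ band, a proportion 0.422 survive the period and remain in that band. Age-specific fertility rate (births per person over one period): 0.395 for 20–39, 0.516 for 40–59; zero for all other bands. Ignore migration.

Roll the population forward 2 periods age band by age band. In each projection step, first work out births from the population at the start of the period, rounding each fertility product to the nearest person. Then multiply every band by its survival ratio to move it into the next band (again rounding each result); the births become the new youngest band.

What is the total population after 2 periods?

2579

Period 1.
Births: 520 × 0.395 = 205  |  1340 × 0.516 = 691 ⇒ total 896
20–39: 280 × 0.961 = 269
40–59: 520 × 0.951 = 495
60+: 1340 × 0.939 + 590 × 0.422 = 1258 + 249 = 1507
Population now: 0–19=896, 20–39=269, 40–59=495, 60+=1507
Period 2.
Births: 269 × 0.395 = 106  |  495 × 0.516 = 255 ⇒ total 361
20–39: 896 × 0.961 = 861
40–59: 269 × 0.951 = 256
60+: 495 × 0.939 + 1507 × 0.422 = 465 + 636 = 1101
Population now: 0–19=361, 20–39=861, 40–59=256, 60+=1101
Total after period 2: 361 + 861 + 256 + 1101 = 2579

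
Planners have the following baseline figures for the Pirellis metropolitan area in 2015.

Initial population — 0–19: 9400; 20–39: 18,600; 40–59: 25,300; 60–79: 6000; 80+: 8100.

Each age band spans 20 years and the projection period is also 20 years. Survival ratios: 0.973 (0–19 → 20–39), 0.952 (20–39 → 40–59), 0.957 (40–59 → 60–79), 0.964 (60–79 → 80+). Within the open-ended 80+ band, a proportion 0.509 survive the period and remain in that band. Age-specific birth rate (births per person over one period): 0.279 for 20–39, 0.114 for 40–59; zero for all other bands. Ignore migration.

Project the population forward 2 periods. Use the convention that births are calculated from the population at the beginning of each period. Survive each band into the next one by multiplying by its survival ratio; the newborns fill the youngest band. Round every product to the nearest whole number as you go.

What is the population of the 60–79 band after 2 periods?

Period 1.
Births: 18600 × 0.279 = 5189, 25300 × 0.114 = 2884 → 8073
20–39: 9400 × 0.973 = 9146
40–59: 18600 × 0.952 = 17707
60–79: 25300 × 0.957 = 24212
80+: 6000 × 0.964 + 8100 × 0.509 = 5784 + 4123 = 9907
Giving 8073 / 9146 / 17707 / 24212 / 9907.
Period 2.
Births: 9146 × 0.279 = 2552, 17707 × 0.114 = 2019 → 4571
20–39: 8073 × 0.973 = 7855
40–59: 9146 × 0.952 = 8707
60–79: 17707 × 0.957 = 16946
80+: 24212 × 0.964 + 9907 × 0.509 = 23340 + 5043 = 28383
Giving 4571 / 7855 / 8707 / 16946 / 28383.

16946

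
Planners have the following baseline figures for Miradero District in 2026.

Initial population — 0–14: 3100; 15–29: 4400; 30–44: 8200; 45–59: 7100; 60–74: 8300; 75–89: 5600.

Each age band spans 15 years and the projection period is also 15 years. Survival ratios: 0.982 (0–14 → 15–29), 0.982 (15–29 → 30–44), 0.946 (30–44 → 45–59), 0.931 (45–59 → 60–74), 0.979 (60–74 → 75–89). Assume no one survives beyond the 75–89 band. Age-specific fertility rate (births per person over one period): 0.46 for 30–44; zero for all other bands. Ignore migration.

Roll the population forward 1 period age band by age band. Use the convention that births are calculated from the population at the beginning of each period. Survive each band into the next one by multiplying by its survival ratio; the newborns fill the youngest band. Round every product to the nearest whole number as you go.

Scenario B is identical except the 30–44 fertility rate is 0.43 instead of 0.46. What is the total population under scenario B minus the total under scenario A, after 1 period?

Call the bands 1 to 6, youngest first.
Period 1:
Births: 8200 * 0.46 = 3772
Band 2: 3100 * 0.982 = 3044
Band 3: 4400 * 0.982 = 4321
Band 4: 8200 * 0.946 = 7757
Band 5: 7100 * 0.931 = 6610
Band 6: 8300 * 0.979 = 8126
→ [3772, 3044, 4321, 7757, 6610, 8126]
Scenario A total after 1 period: 33630
Scenario B projection —
Period 1:
Births: 8200 * 0.43 = 3526
Band 2: 3100 * 0.982 = 3044
Band 3: 4400 * 0.982 = 4321
Band 4: 8200 * 0.946 = 7757
Band 5: 7100 * 0.931 = 6610
Band 6: 8300 * 0.979 = 8126
→ [3526, 3044, 4321, 7757, 6610, 8126]
Scenario B total after 1 period: 33384
Difference B − A = 33384 − 33630 = -246

-246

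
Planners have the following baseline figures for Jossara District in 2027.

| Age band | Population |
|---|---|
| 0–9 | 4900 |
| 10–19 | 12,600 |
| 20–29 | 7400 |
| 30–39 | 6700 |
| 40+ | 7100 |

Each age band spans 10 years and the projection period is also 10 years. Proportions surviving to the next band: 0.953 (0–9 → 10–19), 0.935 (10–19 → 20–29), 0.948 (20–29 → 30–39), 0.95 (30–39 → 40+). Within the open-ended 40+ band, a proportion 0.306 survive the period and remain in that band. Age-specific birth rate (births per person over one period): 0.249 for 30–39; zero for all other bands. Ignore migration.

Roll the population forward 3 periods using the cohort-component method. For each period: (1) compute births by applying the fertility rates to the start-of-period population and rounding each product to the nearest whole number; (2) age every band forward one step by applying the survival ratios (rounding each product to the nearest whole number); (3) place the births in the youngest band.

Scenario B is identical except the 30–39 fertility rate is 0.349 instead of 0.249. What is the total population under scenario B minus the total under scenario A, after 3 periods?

2381

Period 1:
Births: 6700 × 0.249 = 1668
10–19: 4900 × 0.953 = 4670
20–29: 12600 × 0.935 = 11781
30–39: 7400 × 0.948 = 7015
40+: 6700 × 0.95 + 7100 × 0.306 = 6365 + 2173 = 8538
→ [1668, 4670, 11781, 7015, 8538]
Period 2:
Births: 7015 × 0.249 = 1747
10–19: 1668 × 0.953 = 1590
20–29: 4670 × 0.935 = 4366
30–39: 11781 × 0.948 = 11168
40+: 7015 × 0.95 + 8538 × 0.306 = 6664 + 2613 = 9277
→ [1747, 1590, 4366, 11168, 9277]
Period 3:
Births: 11168 × 0.249 = 2781
10–19: 1747 × 0.953 = 1665
20–29: 1590 × 0.935 = 1487
30–39: 4366 × 0.948 = 4139
40+: 11168 × 0.95 + 9277 × 0.306 = 10610 + 2839 = 13449
→ [2781, 1665, 1487, 4139, 13449]
Scenario A total after 3 periods: 23521
Scenario B projection —
Period 1:
Births: 6700 × 0.349 = 2338
10–19: 4900 × 0.953 = 4670
20–29: 12600 × 0.935 = 11781
30–39: 7400 × 0.948 = 7015
40+: 6700 × 0.95 + 7100 × 0.306 = 6365 + 2173 = 8538
→ [2338, 4670, 11781, 7015, 8538]
Period 2:
Births: 7015 × 0.349 = 2448
10–19: 2338 × 0.953 = 2228
20–29: 4670 × 0.935 = 4366
30–39: 11781 × 0.948 = 11168
40+: 7015 × 0.95 + 8538 × 0.306 = 6664 + 2613 = 9277
→ [2448, 2228, 4366, 11168, 9277]
Period 3:
Births: 11168 × 0.349 = 3898
10–19: 2448 × 0.953 = 2333
20–29: 2228 × 0.935 = 2083
30–39: 4366 × 0.948 = 4139
40+: 11168 × 0.95 + 9277 × 0.306 = 10610 + 2839 = 13449
→ [3898, 2333, 2083, 4139, 13449]
Scenario B total after 3 periods: 25902
Difference B − A = 25902 − 23521 = 2381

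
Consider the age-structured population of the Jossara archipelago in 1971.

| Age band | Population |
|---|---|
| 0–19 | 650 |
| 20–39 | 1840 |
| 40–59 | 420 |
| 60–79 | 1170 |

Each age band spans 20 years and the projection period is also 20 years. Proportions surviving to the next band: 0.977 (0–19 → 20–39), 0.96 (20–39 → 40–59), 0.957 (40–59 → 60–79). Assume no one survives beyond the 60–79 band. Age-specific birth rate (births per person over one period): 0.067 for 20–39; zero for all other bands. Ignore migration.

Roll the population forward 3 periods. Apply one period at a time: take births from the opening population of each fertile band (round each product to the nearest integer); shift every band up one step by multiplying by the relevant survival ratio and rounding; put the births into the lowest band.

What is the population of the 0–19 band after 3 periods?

8

Numbering the bands 1..4 from youngest to oldest:
Period 1:
Births: 1840 × 0.067 = 123
Band 2: 650 × 0.977 = 635
Band 3: 1840 × 0.96 = 1766
Band 4: 420 × 0.957 = 402
Giving 123 / 635 / 1766 / 402.
Period 2:
Births: 635 × 0.067 = 43
Band 2: 123 × 0.977 = 120
Band 3: 635 × 0.96 = 610
Band 4: 1766 × 0.957 = 1690
Giving 43 / 120 / 610 / 1690.
Period 3:
Births: 120 × 0.067 = 8
Band 2: 43 × 0.977 = 42
Band 3: 120 × 0.96 = 115
Band 4: 610 × 0.957 = 584
Giving 8 / 42 / 115 / 584.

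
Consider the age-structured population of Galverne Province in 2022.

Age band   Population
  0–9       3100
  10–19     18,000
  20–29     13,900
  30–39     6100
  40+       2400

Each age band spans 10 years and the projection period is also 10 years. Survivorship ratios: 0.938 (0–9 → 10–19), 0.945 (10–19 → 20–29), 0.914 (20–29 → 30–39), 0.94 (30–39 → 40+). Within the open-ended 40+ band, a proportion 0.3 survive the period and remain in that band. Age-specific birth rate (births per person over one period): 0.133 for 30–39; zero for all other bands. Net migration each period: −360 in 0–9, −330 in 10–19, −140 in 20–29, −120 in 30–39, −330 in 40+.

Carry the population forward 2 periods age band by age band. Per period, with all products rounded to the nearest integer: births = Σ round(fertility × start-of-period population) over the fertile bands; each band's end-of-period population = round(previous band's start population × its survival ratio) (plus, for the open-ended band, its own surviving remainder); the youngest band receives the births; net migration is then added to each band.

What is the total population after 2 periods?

32339

Let band 1 be 0–9 through band 5 = 40+.
— Period 1 —
Births: 6100 × 0.133 = 811
Band 2: 3100 × 0.938 = 2908
Band 3: 18000 × 0.945 = 17010
Band 4: 13900 × 0.914 = 12705
Band 5: 6100 × 0.94 + 2400 × 0.3 = 5734 + 720 = 6454
Net migration: Band 1 − 360 → 451; Band 2 − 330 → 2578; Band 3 − 140 → 16870; Band 4 − 120 → 12585; Band 5 − 330 → 6124
→ [451, 2578, 16870, 12585, 6124]
— Period 2 —
Births: 12585 × 0.133 = 1674
Band 2: 451 × 0.938 = 423
Band 3: 2578 × 0.945 = 2436
Band 4: 16870 × 0.914 = 15419
Band 5: 12585 × 0.94 + 6124 × 0.3 = 11830 + 1837 = 13667
Net migration: Band 1 − 360 → 1314; Band 2 − 330 → 93; Band 3 − 140 → 2296; Band 4 − 120 → 15299; Band 5 − 330 → 13337
→ [1314, 93, 2296, 15299, 13337]
Total after period 2: 1314 + 93 + 2296 + 15299 + 13337 = 32339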